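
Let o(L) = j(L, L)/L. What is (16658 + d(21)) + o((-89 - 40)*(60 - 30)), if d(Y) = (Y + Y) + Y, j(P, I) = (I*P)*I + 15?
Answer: 3868354217/258 ≈ 1.4994e+7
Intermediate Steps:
j(P, I) = 15 + P*I² (j(P, I) = P*I² + 15 = 15 + P*I²)
o(L) = (15 + L³)/L (o(L) = (15 + L*L²)/L = (15 + L³)/L)
d(Y) = 3*Y (d(Y) = 2*Y + Y = 3*Y)
(16658 + d(21)) + o((-89 - 40)*(60 - 30)) = (16658 + 3*21) + (15 + ((-89 - 40)*(60 - 30))³)/(((-89 - 40)*(60 - 30))) = (16658 + 63) + (15 + (-129*30)³)/((-129*30)) = 16721 + (15 + (-3870)³)/(-3870) = 16721 - (15 - 57960603000)/3870 = 16721 - 1/3870*(-57960602985) = 16721 + 3864040199/258 = 3868354217/258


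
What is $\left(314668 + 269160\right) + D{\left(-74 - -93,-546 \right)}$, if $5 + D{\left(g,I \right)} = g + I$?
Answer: $583296$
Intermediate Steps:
$D{\left(g,I \right)} = -5 + I + g$ ($D{\left(g,I \right)} = -5 + \left(g + I\right) = -5 + \left(I + g\right) = -5 + I + g$)
$\left(314668 + 269160\right) + D{\left(-74 - -93,-546 \right)} = \left(314668 + 269160\right) - 532 = 583828 - 532 = 583296$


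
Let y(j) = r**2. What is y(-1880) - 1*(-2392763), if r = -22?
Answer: 2393247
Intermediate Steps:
y(j) = 484 (y(j) = (-22)**2 = 484)
y(-1880) - 1*(-2392763) = 484 - 1*(-2392763) = 484 + 2392763 = 2393247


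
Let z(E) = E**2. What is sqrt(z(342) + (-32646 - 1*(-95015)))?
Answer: sqrt(179333) ≈ 423.48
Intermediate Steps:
sqrt(z(342) + (-32646 - 1*(-95015))) = sqrt(342**2 + (-32646 - 1*(-95015))) = sqrt(116964 + (-32646 + 95015)) = sqrt(116964 + 62369) = sqrt(179333)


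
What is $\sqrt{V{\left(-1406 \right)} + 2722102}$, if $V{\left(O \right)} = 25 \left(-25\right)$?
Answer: $\sqrt{2721477} \approx 1649.7$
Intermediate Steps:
$V{\left(O \right)} = -625$
$\sqrt{V{\left(-1406 \right)} + 2722102} = \sqrt{-625 + 2722102} = \sqrt{2721477}$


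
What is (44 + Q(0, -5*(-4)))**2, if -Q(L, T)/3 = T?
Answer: 256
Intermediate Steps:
Q(L, T) = -3*T
(44 + Q(0, -5*(-4)))**2 = (44 - (-15)*(-4))**2 = (44 - 3*20)**2 = (44 - 60)**2 = (-16)**2 = 256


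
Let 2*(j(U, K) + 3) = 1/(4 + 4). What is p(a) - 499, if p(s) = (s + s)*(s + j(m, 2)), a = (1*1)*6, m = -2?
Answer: -1849/4 ≈ -462.25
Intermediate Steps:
j(U, K) = -47/16 (j(U, K) = -3 + 1/(2*(4 + 4)) = -3 + (1/2)/8 = -3 + (1/2)*(1/8) = -3 + 1/16 = -47/16)
a = 6 (a = 1*6 = 6)
p(s) = 2*s*(-47/16 + s) (p(s) = (s + s)*(s - 47/16) = (2*s)*(-47/16 + s) = 2*s*(-47/16 + s))
p(a) - 499 = (1/8)*6*(-47 + 16*6) - 499 = (1/8)*6*(-47 + 96) - 499 = (1/8)*6*49 - 499 = 147/4 - 499 = -1849/4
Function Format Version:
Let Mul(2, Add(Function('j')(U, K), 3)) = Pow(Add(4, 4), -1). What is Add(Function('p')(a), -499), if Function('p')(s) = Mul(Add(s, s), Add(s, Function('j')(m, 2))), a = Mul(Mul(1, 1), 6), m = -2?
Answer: Rational(-1849, 4) ≈ -462.25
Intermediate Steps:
Function('j')(U, K) = Rational(-47, 16) (Function('j')(U, K) = Add(-3, Mul(Rational(1, 2), Pow(Add(4, 4), -1))) = Add(-3, Mul(Rational(1, 2), Pow(8, -1))) = Add(-3, Mul(Rational(1, 2), Rational(1, 8))) = Add(-3, Rational(1, 16)) = Rational(-47, 16))
a = 6 (a = Mul(1, 6) = 6)
Function('p')(s) = Mul(2, s, Add(Rational(-47, 16), s)) (Function('p')(s) = Mul(Add(s, s), Add(s, Rational(-47, 16))) = Mul(Mul(2, s), Add(Rational(-47, 16), s)) = Mul(2, s, Add(Rational(-47, 16), s)))
Add(Function('p')(a), -499) = Add(Mul(Rational(1, 8), 6, Add(-47, Mul(16, 6))), -499) = Add(Mul(Rational(1, 8), 6, Add(-47, 96)), -499) = Add(Mul(Rational(1, 8), 6, 49), -499) = Add(Rational(147, 4), -499) = Rational(-1849, 4)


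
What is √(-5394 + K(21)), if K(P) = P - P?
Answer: I*√5394 ≈ 73.444*I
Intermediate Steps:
K(P) = 0
√(-5394 + K(21)) = √(-5394 + 0) = √(-5394) = I*√5394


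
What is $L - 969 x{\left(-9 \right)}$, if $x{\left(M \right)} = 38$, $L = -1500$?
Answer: $-38322$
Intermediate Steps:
$L - 969 x{\left(-9 \right)} = -1500 - 36822 = -38322$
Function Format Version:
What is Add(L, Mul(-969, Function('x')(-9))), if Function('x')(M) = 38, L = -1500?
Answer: -38322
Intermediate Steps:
Add(L, Mul(-969, Function('x')(-9))) = Add(-1500, Mul(-969, 38)) = Add(-1500, -36822) = -38322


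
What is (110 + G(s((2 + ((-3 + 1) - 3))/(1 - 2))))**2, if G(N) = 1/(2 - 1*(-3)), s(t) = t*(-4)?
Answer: 303601/25 ≈ 12144.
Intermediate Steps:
s(t) = -4*t
G(N) = 1/5 (G(N) = 1/(2 + 3) = 1/5)
(110 + G(s((2 + ((-3 + 1) - 3))/(1 - 2))))**2 = (110 + 1/5)**2 = (551/5)**2 = 303601/25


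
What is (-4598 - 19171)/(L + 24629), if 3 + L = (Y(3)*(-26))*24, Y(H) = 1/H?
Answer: -23769/24418 ≈ -0.97342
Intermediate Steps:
Y(H) = 1/H
L = -211 (L = -3 + (-26/3)*24 = -3 + ((1/3)*(-26))*24 = -3 - 26/3*24 = -3 - 208 = -211)
(-4598 - 19171)/(L + 24629) = (-4598 - 19171)/(-211 + 24629) = -23769/24418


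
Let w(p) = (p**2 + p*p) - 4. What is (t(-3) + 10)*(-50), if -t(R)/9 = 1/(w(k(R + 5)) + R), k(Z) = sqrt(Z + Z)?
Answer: -50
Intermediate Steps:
k(Z) = sqrt(2)*sqrt(Z) (k(Z) = sqrt(2*Z) = sqrt(2)*sqrt(Z))
w(p) = -4 + 2*p**2 (w(p) = (p**2 + p**2) - 4 = 2*p**2 - 4 = -4 + 2*p**2)
t(R) = -9/(16 + 5*R) (t(R) = -9/((-4 + 2*(sqrt(2)*sqrt(R + 5))**2) + R) = -9/((-4 + 2*(sqrt(2)*sqrt(5 + R))**2) + R) = -9/((-4 + 2*(10 + 2*R)) + R) = -9/((-4 + (20 + 4*R)) + R) = -9/((16 + 4*R) + R) = -9/(16 + 5*R))
(t(-3) + 10)*(-50) = (-9/(16 + 5*(-3)) + 10)*(-50) = (-9/(16 - 15) + 10)*(-50) = (-9/1 + 10)*(-50) = (-9*1 + 10)*(-50) = (-9 + 10)*(-50) = 1*(-50) = -50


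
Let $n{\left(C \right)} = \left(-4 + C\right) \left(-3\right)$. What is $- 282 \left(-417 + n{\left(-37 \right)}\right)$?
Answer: $82908$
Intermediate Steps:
$n{\left(C \right)} = 12 - 3 C$
$- 282 \left(-417 + n{\left(-37 \right)}\right) = - 282 \left(-417 + \left(12 - -111\right)\right) = - 282 \left(-417 + \left(12 + 111\right)\right) = - 282 \left(-417 + 123\right) = \left(-282\right) \left(-294\right) = 82908$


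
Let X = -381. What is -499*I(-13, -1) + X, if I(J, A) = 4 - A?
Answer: -2876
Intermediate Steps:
-499*I(-13, -1) + X = -499*(4 - 1*(-1)) - 381 = -499*(4 + 1) - 381 = -499*5 - 381 = -2495 - 381 = -2876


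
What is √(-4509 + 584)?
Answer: 5*I*√157 ≈ 62.65*I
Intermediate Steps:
√(-4509 + 584) = √(-3925) = 5*I*√157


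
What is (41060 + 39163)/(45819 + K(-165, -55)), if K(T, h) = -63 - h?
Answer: 80223/45811 ≈ 1.7512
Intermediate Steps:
(41060 + 39163)/(45819 + K(-165, -55)) = (41060 + 39163)/(45819 + (-63 - 1*(-55))) = 80223/(45819 + (-63 + 55)) = 80223/(45819 - 8) = 80223/45811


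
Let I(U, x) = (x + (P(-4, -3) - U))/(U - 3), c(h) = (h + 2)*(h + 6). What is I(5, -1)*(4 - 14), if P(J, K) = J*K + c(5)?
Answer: -415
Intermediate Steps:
c(h) = (2 + h)*(6 + h)
P(J, K) = 77 + J*K (P(J, K) = J*K + (12 + 5² + 8*5) = J*K + (12 + 25 + 40) = J*K + 77 = 77 + J*K)
I(U, x) = (89 + x - U)/(-3 + U) (I(U, x) = (x + ((77 - 4*(-3)) - U))/(U - 3) = (x + ((77 + 12) - U))/(-3 + U) = (x + (89 - U))/(-3 + U) = (89 + x - U)/(-3 + U))
I(5, -1)*(4 - 14) = ((89 - 1 - 1*5)/(-3 + 5))*(4 - 14) = ((89 - 1 - 5)/2)*(-10) = ((½)*83)*(-10) = (83/2)*(-10) = -415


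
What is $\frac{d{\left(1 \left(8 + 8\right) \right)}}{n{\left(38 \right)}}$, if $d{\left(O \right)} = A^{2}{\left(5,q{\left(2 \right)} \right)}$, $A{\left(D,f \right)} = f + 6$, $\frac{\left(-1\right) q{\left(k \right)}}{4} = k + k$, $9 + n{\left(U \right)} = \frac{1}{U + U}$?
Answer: $- \frac{7600}{683} \approx -11.127$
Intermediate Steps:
$n{\left(U \right)} = -9 + \frac{1}{2 U}$ ($n{\left(U \right)} = -9 + \frac{1}{U + U} = -9 + \frac{1}{2 U}$)
$q{\left(k \right)} = - 8 k$ ($q{\left(k \right)} = - 4 \left(k + k\right) = - 4 \cdot 2 k = - 8 k$)
$A{\left(D,f \right)} = 6 + f$
$d{\left(O \right)} = 100$ ($d{\left(O \right)} = \left(6 - 16\right)^{2} = \left(-10\right)^{2} = 100$)
$\frac{d{\left(1 \left(8 + 8\right) \right)}}{n{\left(38 \right)}} = \frac{100}{-9 + \frac{1}{2 \cdot 38}} = \frac{100}{-9 + \frac{1}{2} \cdot \frac{1}{38}} = \frac{100}{-9 + \frac{1}{76}} = \frac{100}{- \frac{683}{76}} = 100 \left(- \frac{76}{683}\right) = - \frac{7600}{683}$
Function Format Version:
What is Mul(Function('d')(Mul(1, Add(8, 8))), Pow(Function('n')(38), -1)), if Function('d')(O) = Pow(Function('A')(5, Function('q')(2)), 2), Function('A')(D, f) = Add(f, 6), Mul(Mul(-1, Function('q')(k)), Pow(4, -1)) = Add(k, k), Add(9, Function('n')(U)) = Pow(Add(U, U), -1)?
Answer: Rational(-7600, 683) ≈ -11.127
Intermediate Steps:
Function('n')(U) = Add(-9, Mul(Rational(1, 2), Pow(U, -1))) (Function('n')(U) = Add(-9, Pow(Add(U, U), -1)) = Add(-9, Pow(Mul(2, U), -1)) = Add(-9, Mul(Rational(1, 2), Pow(U, -1))))
Function('q')(k) = Mul(-8, k) (Function('q')(k) = Mul(-4, Add(k, k)) = Mul(-4, Mul(2, k)) = Mul(-8, k))
Function('A')(D, f) = Add(6, f)
Function('d')(O) = 100 (Function('d')(O) = Pow(Add(6, Mul(-8, 2)), 2) = Pow(Add(6, -16), 2) = Pow(-10, 2) = 100)
Mul(Function('d')(Mul(1, Add(8, 8))), Pow(Function('n')(38), -1)) = Mul(100, Pow(Add(-9, Mul(Rational(1, 2), Pow(38, -1))), -1)) = Mul(100, Pow(Add(-9, Mul(Rational(1, 2), Rational(1, 38))), -1)) = Mul(100, Pow(Add(-9, Rational(1, 76)), -1)) = Mul(100, Pow(Rational(-683, 76), -1)) = Mul(100, Rational(-76, 683)) = Rational(-7600, 683)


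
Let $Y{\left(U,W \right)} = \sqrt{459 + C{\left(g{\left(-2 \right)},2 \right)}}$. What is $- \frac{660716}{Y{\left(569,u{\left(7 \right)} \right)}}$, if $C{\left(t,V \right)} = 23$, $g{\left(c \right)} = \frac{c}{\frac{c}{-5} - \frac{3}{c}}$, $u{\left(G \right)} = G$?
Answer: $- \frac{330358 \sqrt{482}}{241} \approx -30095.0$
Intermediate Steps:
$g{\left(c \right)} = \frac{c}{- \frac{3}{c} - \frac{c}{5}}$ ($g{\left(c \right)} = \frac{c}{c \left(- \frac{1}{5}\right) - \frac{3}{c}} = \frac{c}{- \frac{c}{5} - \frac{3}{c}} = \frac{c}{- \frac{3}{c} - \frac{c}{5}}$)
$Y{\left(U,W \right)} = \sqrt{482}$ ($Y{\left(U,W \right)} = \sqrt{459 + 23} = \sqrt{482}$)
$- \frac{660716}{Y{\left(569,u{\left(7 \right)} \right)}} = - \frac{660716}{\sqrt{482}} = - 660716 \frac{\sqrt{482}}{482} = - \frac{330358 \sqrt{482}}{241}$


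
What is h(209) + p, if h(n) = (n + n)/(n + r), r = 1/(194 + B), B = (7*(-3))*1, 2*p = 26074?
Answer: 235732080/18079 ≈ 13039.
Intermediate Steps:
p = 13037 (p = (1/2)*26074 = 13037)
B = -21 (B = -21*1 = -21)
r = 1/173 (r = 1/(194 - 21) = 1/173 ≈ 0.0057803)
h(n) = 2*n/(1/173 + n) (h(n) = (n + n)/(n + 1/173) = (2*n)/(1/173 + n) = 2*n/(1/173 + n))
h(209) + p = 346*209/(1 + 173*209) + 13037 = 346*209/(1 + 36157) + 13037 = 346*209/36158 + 13037 = 346*209*(1/36158) + 13037 = 36157/18079 + 13037 = 235732080/18079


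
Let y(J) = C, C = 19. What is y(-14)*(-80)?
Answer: -1520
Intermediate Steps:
y(J) = 19
y(-14)*(-80) = 19*(-80) = -1520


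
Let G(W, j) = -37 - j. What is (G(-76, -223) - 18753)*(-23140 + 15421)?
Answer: 143318673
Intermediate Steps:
(G(-76, -223) - 18753)*(-23140 + 15421) = ((-37 - 1*(-223)) - 18753)*(-23140 + 15421) = ((-37 + 223) - 18753)*(-7719) = (186 - 18753)*(-7719) = -18567*(-7719) = 143318673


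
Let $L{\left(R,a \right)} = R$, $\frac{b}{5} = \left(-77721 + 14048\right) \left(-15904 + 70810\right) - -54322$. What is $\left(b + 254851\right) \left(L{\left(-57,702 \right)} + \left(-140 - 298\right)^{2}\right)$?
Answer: $-3352364308433223$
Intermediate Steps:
$b = -17479877080$ ($b = 5 \left(\left(-77721 + 14048\right) \left(-15904 + 70810\right) - -54322\right) = 5 \left(\left(-63673\right) 54906 + 54322\right) = 5 \left(-3496029738 + 54322\right) = 5 \left(-3495975416\right) = -17479877080$)
$\left(b + 254851\right) \left(L{\left(-57,702 \right)} + \left(-140 - 298\right)^{2}\right) = \left(-17479877080 + 254851\right) \left(-57 + \left(-140 - 298\right)^{2}\right) = - 17479622229 \left(-57 + \left(-438\right)^{2}\right) = - 17479622229 \left(-57 + 191844\right) = \left(-17479622229\right) 191787 = -3352364308433223$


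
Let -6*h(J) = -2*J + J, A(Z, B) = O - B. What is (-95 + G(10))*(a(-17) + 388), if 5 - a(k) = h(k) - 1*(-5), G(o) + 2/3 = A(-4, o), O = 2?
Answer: -729295/18 ≈ -40516.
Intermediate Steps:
A(Z, B) = 2 - B
G(o) = 4/3 - o (G(o) = -⅔ + (2 - o) = 4/3 - o)
h(J) = J/6 (h(J) = -(-2*J + J)/6 = -(-1)*J/6 = J/6)
a(k) = -k/6 (a(k) = 5 - (k/6 - 1*(-5)) = 5 - (k/6 + 5) = 5 - (5 + k/6) = 5 + (-5 - k/6) = -k/6)
(-95 + G(10))*(a(-17) + 388) = (-95 + (4/3 - 1*10))*(-⅙*(-17) + 388) = (-95 + (4/3 - 10))*(17/6 + 388) = (-95 - 26/3)*(2345/6) = -311/3*2345/6 = -729295/18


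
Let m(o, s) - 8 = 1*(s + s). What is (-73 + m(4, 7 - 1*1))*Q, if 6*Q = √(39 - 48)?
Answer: -53*I/2 ≈ -26.5*I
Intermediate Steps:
m(o, s) = 8 + 2*s (m(o, s) = 8 + 1*(s + s) = 8 + 1*(2*s) = 8 + 2*s)
Q = I/2 (Q = √(39 - 48)/6 = √(-9)/6 = (3*I)/6 = I/2 ≈ 0.5*I)
(-73 + m(4, 7 - 1*1))*Q = (-73 + (8 + 2*(7 - 1*1)))*(I/2) = (-73 + (8 + 2*(7 - 1)))*(I/2) = (-73 + (8 + 2*6))*(I/2) = (-73 + (8 + 12))*(I/2) = (-73 + 20)*(I/2) = -53*I/2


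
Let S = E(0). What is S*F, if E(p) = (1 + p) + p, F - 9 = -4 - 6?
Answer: -1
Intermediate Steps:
F = -1 (F = 9 + (-4 - 6) = 9 - 10 = -1)
E(p) = 1 + 2*p
S = 1 (S = 1 + 2*0 = 1 + 0 = 1)
S*F = 1*(-1) = -1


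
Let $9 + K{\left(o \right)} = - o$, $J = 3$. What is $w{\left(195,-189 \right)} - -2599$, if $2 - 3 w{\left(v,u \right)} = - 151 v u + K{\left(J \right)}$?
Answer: $- \frac{5557294}{3} \approx -1.8524 \cdot 10^{6}$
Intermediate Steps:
$K{\left(o \right)} = -9 - o$
$w{\left(v,u \right)} = \frac{14}{3} + \frac{151 u v}{3}$ ($w{\left(v,u \right)} = \frac{2}{3} - \frac{- 151 v u - 12}{3} = \frac{2}{3} - \frac{- 151 u v - 12}{3} = \frac{2}{3} - \frac{-12 - 151 u v}{3} = \frac{2}{3} + \left(4 + \frac{151 u v}{3}\right) = \frac{14}{3} + \frac{151 u v}{3}$)
$w{\left(195,-189 \right)} - -2599 = \left(\frac{14}{3} + \frac{151}{3} \left(-189\right) 195\right) - -2599 = \left(\frac{14}{3} - 1855035\right) + 2599 = - \frac{5565091}{3} + 2599 = - \frac{5557294}{3}$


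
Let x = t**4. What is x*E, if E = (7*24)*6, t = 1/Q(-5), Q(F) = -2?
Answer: 63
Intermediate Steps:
t = -1/2 (t = 1/(-2) = -1/2 ≈ -0.50000)
E = 1008 (E = 168*6 = 1008)
x = 1/16 (x = (-1/2)**4 = 1/16 ≈ 0.062500)
x*E = (1/16)*1008 = 63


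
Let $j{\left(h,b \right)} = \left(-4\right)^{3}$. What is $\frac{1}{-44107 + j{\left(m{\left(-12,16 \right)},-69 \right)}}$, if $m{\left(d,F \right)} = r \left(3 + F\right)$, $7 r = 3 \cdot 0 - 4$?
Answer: $- \frac{1}{44171} \approx -2.2639 \cdot 10^{-5}$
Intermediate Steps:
$r = - \frac{4}{7}$ ($r = \frac{3 \cdot 0 - 4}{7} = \frac{0 - 4}{7} = \frac{1}{7} \left(-4\right) = - \frac{4}{7} \approx -0.57143$)
$m{\left(d,F \right)} = - \frac{12}{7} - \frac{4 F}{7}$ ($m{\left(d,F \right)} = - \frac{4 \left(3 + F\right)}{7} = - \frac{12}{7} - \frac{4 F}{7}$)
$j{\left(h,b \right)} = -64$
$\frac{1}{-44107 + j{\left(m{\left(-12,16 \right)},-69 \right)}} = \frac{1}{-44107 - 64} = \frac{1}{-44171} = - \frac{1}{44171}$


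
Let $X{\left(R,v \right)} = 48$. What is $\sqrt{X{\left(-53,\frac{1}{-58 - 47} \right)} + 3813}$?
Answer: $3 \sqrt{429} \approx 62.137$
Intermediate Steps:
$\sqrt{X{\left(-53,\frac{1}{-58 - 47} \right)} + 3813} = \sqrt{48 + 3813} = \sqrt{3861} = 3 \sqrt{429}$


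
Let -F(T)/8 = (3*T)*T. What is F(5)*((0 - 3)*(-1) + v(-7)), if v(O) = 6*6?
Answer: -23400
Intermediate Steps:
v(O) = 36
F(T) = -24*T**2 (F(T) = -8*3*T*T = -24*T**2)
F(5)*((0 - 3)*(-1) + v(-7)) = (-24*5**2)*((0 - 3)*(-1) + 36) = (-24*25)*(-3*(-1) + 36) = -600*(3 + 36) = -600*39 = -23400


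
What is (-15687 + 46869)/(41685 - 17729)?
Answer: 15591/11978 ≈ 1.3016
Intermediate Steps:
(-15687 + 46869)/(41685 - 17729) = 31182/23956 = 31182*(1/23956) = 15591/11978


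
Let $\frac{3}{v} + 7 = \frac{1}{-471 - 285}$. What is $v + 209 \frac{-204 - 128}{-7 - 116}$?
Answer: $\frac{366991720}{651039} \approx 563.7$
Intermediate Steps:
$v = - \frac{2268}{5293}$ ($v = \frac{3}{-7 + \frac{1}{-471 - 285}} = \frac{3}{-7 + \frac{1}{-756}} = \frac{3}{-7 - \frac{1}{756}} = \frac{3}{- \frac{5293}{756}} = 3 \left(- \frac{756}{5293}\right) = - \frac{2268}{5293} \approx -0.42849$)
$v + 209 \frac{-204 - 128}{-7 - 116} = - \frac{2268}{5293} + 209 \frac{-204 - 128}{-7 - 116} = - \frac{2268}{5293} + 209 \left(- \frac{332}{-123}\right) = - \frac{2268}{5293} + 209 \left(\left(-332\right) \left(- \frac{1}{123}\right)\right) = - \frac{2268}{5293} + 209 \cdot \frac{332}{123} = - \frac{2268}{5293} + \frac{69388}{123} = \frac{366991720}{651039}$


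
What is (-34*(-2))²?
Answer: 4624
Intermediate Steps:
(-34*(-2))² = 68² = 4624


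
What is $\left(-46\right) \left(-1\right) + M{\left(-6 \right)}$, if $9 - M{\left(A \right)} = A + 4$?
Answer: $57$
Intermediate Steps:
$M{\left(A \right)} = 5 - A$ ($M{\left(A \right)} = 9 - \left(A + 4\right) = 9 - \left(4 + A\right) = 5 - A$)
$\left(-46\right) \left(-1\right) + M{\left(-6 \right)} = \left(-46\right) \left(-1\right) + \left(5 - -6\right) = 46 + \left(5 + 6\right) = 46 + 11 = 57$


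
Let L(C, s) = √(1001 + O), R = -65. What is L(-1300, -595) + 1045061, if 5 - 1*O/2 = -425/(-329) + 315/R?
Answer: 1045061 + √18623986927/4277 ≈ 1.0451e+6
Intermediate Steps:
O = 73174/4277 (O = 10 - 2*(-425/(-329) + 315/(-65)) = 10 - 2*(-425*(-1/329) + 315*(-1/65)) = 10 - 2*(425/329 - 63/13) = 10 - 2*(-15202/4277) = 10 + 30404/4277 = 73174/4277 ≈ 17.109)
L(C, s) = √18623986927/4277 (L(C, s) = √(1001 + 73174/4277) = √(4354451/4277) = √18623986927/4277)
L(-1300, -595) + 1045061 = √18623986927/4277 + 1045061 = 1045061 + √18623986927/4277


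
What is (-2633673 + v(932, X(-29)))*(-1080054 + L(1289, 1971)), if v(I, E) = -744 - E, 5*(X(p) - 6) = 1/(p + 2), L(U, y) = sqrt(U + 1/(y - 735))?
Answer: 14226595454208/5 - 177823552*sqrt(492300345)/41715 ≈ 2.8452e+12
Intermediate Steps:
L(U, y) = sqrt(U + 1/(-735 + y))
X(p) = 6 + 1/(5*(2 + p)) (X(p) = 6 + 1/(5*(p + 2)) = 6 + 1/(5*(2 + p)))
(-2633673 + v(932, X(-29)))*(-1080054 + L(1289, 1971)) = (-2633673 + (-744 - (61 + 30*(-29))/(5*(2 - 29))))*(-1080054 + sqrt((1 + 1289*(-735 + 1971))/(-735 + 1971))) = (-2633673 + (-744 - (61 - 870)/(5*(-27))))*(-1080054 + sqrt((1 + 1289*1236)/1236)) = (-2633673 + (-744 - (-1)*(-809)/(5*27)))*(-1080054 + sqrt((1 + 1593204)/1236)) = (-2633673 + (-744 - 1*809/135))*(-1080054 + sqrt((1/1236)*1593205)) = (-2633673 + (-744 - 809/135))*(-1080054 + sqrt(1593205/1236)) = (-2633673 - 101249/135)*(-1080054 + sqrt(492300345)/618) = -355647104*(-1080054 + sqrt(492300345)/618)/135 = 14226595454208/5 - 177823552*sqrt(492300345)/41715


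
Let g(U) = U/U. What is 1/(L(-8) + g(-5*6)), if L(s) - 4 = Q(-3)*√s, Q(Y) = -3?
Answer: 5/97 + 6*I*√2/97 ≈ 0.051546 + 0.087477*I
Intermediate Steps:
g(U) = 1
L(s) = 4 - 3*√s
1/(L(-8) + g(-5*6)) = 1/((4 - 6*I*√2) + 1) = 1/(5 - 6*I*√2)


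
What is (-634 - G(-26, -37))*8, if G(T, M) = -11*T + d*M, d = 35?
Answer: 3000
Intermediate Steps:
G(T, M) = -11*T + 35*M
(-634 - G(-26, -37))*8 = (-634 - (-11*(-26) + 35*(-37)))*8 = (-634 - (286 - 1295))*8 = (-634 - 1*(-1009))*8 = (-634 + 1009)*8 = 375*8 = 3000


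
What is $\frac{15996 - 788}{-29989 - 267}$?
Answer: $- \frac{1901}{3782} \approx -0.50264$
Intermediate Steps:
$\frac{15996 - 788}{-29989 - 267} = \frac{15208}{-30256} = 15208 \left(- \frac{1}{30256}\right) = - \frac{1901}{3782}$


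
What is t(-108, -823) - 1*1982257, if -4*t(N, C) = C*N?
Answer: -2004478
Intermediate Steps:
t(N, C) = -C*N/4
t(-108, -823) - 1*1982257 = -¼*(-823)*(-108) - 1*1982257 = -22221 - 1982257 = -2004478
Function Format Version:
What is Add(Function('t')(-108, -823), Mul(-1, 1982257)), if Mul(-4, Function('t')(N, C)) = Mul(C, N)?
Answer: -2004478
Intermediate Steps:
Function('t')(N, C) = Mul(Rational(-1, 4), C, N) (Function('t')(N, C) = Mul(Rational(-1, 4), Mul(C, N)) = Mul(Rational(-1, 4), C, N))
Add(Function('t')(-108, -823), Mul(-1, 1982257)) = Add(Mul(Rational(-1, 4), -823, -108), Mul(-1, 1982257)) = Add(-22221, -1982257) = -2004478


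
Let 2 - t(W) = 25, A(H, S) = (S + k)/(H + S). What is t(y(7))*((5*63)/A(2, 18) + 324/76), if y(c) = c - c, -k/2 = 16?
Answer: 194787/19 ≈ 10252.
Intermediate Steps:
k = -32 (k = -2*16 = -32)
y(c) = 0
A(H, S) = (-32 + S)/(H + S) (A(H, S) = (S - 32)/(H + S) = (-32 + S)/(H + S))
t(W) = -23 (t(W) = 2 - 1*25 = 2 - 25 = -23)
t(y(7))*((5*63)/A(2, 18) + 324/76) = -23*((5*63)/(((-32 + 18)/(2 + 18))) + 324/76) = -23*(315/((-14/20)) + 324*(1/76)) = -23*(315/(((1/20)*(-14))) + 81/19) = -23*(315/(-7/10) + 81/19) = -23*(315*(-10/7) + 81/19) = -23*(-450 + 81/19) = -23*(-8469/19) = 194787/19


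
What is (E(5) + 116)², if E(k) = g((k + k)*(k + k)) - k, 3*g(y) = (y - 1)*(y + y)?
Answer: 45037521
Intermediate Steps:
g(y) = 2*y*(-1 + y)/3 (g(y) = ((y - 1)*(y + y))/3 = ((-1 + y)*(2*y))/3 = (2*y*(-1 + y))/3 = 2*y*(-1 + y)/3)
E(k) = -k + 8*k²*(-1 + 4*k²)/3 (E(k) = 2*((k + k)*(k + k))*(-1 + (k + k)*(k + k))/3 - k = 2*((2*k)*(2*k))*(-1 + (2*k)*(2*k))/3 - k = 2*(4*k²)*(-1 + 4*k²)/3 - k = 8*k²*(-1 + 4*k²)/3 - k = -k + 8*k²*(-1 + 4*k²)/3)
(E(5) + 116)² = ((⅓)*5*(-3 - 8*5 + 32*5³) + 116)² = ((⅓)*5*(-3 - 40 + 32*125) + 116)² = ((⅓)*5*(-3 - 40 + 4000) + 116)² = ((⅓)*5*3957 + 116)² = (6595 + 116)² = 6711² = 45037521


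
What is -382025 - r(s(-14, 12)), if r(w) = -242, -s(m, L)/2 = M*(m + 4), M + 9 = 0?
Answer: -381783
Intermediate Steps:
M = -9 (M = -9 + 0 = -9)
s(m, L) = 72 + 18*m (s(m, L) = -(-18)*(m + 4) = -(-18)*(4 + m) = -2*(-36 - 9*m) = 72 + 18*m)
-382025 - r(s(-14, 12)) = -382025 - 1*(-242) = -382025 + 242 = -381783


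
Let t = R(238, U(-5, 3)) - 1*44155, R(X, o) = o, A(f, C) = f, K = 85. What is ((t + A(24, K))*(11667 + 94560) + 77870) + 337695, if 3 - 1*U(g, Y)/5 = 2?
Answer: -4686957037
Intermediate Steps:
U(g, Y) = 5 (U(g, Y) = 15 - 5*2 = 15 - 10 = 5)
t = -44150 (t = 5 - 1*44155 = 5 - 44155 = -44150)
((t + A(24, K))*(11667 + 94560) + 77870) + 337695 = ((-44150 + 24)*(11667 + 94560) + 77870) + 337695 = (-44126*106227 + 77870) + 337695 = (-4687372602 + 77870) + 337695 = -4687294732 + 337695 = -4686957037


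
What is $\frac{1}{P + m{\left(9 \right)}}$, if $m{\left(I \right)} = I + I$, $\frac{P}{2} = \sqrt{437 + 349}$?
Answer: $- \frac{3}{470} + \frac{\sqrt{786}}{1410} \approx 0.0135$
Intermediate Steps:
$P = 2 \sqrt{786}$ ($P = 2 \sqrt{437 + 349} = 2 \sqrt{786} \approx 56.071$)
$m{\left(I \right)} = 2 I$
$\frac{1}{P + m{\left(9 \right)}} = \frac{1}{2 \sqrt{786} + 2 \cdot 9} = \frac{1}{2 \sqrt{786} + 18} = \frac{1}{18 + 2 \sqrt{786}}$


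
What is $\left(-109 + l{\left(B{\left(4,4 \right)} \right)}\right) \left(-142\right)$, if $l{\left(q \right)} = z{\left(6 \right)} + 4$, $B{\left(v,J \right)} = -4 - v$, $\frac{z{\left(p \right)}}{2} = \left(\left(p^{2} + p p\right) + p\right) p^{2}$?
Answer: $-782562$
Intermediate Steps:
$z{\left(p \right)} = 2 p^{2} \left(p + 2 p^{2}\right)$ ($z{\left(p \right)} = 2 \left(\left(p^{2} + p p\right) + p\right) p^{2} = 2 \left(\left(p^{2} + p^{2}\right) + p\right) p^{2} = 2 \left(2 p^{2} + p\right) p^{2} = 2 \left(p + 2 p^{2}\right) p^{2} = 2 p^{2} \left(p + 2 p^{2}\right)$)
$l{\left(q \right)} = 5620$ ($l{\left(q \right)} = 6^{3} \left(2 + 4 \cdot 6\right) + 4 = 216 \left(2 + 24\right) + 4 = 216 \cdot 26 + 4 = 5616 + 4 = 5620$)
$\left(-109 + l{\left(B{\left(4,4 \right)} \right)}\right) \left(-142\right) = \left(-109 + 5620\right) \left(-142\right) = 5511 \left(-142\right) = -782562$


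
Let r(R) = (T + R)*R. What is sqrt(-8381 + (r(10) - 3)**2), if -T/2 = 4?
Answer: 34*I*sqrt(7) ≈ 89.956*I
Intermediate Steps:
T = -8 (T = -2*4 = -8)
r(R) = R*(-8 + R) (r(R) = (-8 + R)*R = R*(-8 + R))
sqrt(-8381 + (r(10) - 3)**2) = sqrt(-8381 + (10*(-8 + 10) - 3)**2) = sqrt(-8381 + (10*2 - 3)**2) = sqrt(-8381 + (20 - 3)**2) = sqrt(-8381 + 17**2) = sqrt(-8381 + 289) = sqrt(-8092) = 34*I*sqrt(7)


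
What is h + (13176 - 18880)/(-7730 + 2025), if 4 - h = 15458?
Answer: -88159366/5705 ≈ -15453.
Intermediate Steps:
h = -15454 (h = 4 - 1*15458 = 4 - 15458 = -15454)
h + (13176 - 18880)/(-7730 + 2025) = -15454 + (13176 - 18880)/(-7730 + 2025) = -15454 - 5704/(-5705) = -15454 - 5704*(-1/5705) = -15454 + 5704/5705 = -88159366/5705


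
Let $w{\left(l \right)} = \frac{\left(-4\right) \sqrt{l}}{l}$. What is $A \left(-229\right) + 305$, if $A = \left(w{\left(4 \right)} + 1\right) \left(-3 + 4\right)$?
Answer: $534$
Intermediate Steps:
$w{\left(l \right)} = - \frac{4}{\sqrt{l}}$
$A = -1$ ($A = \left(- \frac{4}{2} + 1\right) \left(-3 + 4\right) = \left(\left(-4\right) \frac{1}{2} + 1\right) 1 = \left(-2 + 1\right) 1 = \left(-1\right) 1 = -1$)
$A \left(-229\right) + 305 = \left(-1\right) \left(-229\right) + 305 = 229 + 305 = 534$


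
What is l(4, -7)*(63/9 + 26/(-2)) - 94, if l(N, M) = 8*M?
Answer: 242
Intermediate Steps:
l(4, -7)*(63/9 + 26/(-2)) - 94 = (8*(-7))*(63/9 + 26/(-2)) - 94 = -56*(63*(⅑) + 26*(-½)) - 94 = -56*(7 - 13) - 94 = -56*(-6) - 94 = 336 - 94 = 242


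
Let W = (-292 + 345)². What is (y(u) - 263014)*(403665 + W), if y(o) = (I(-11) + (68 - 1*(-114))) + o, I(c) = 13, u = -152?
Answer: -106890874254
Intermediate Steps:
W = 2809 (W = 53² = 2809)
y(o) = 195 + o (y(o) = (13 + (68 - 1*(-114))) + o = (13 + (68 + 114)) + o = (13 + 182) + o = 195 + o)
(y(u) - 263014)*(403665 + W) = ((195 - 152) - 263014)*(403665 + 2809) = (43 - 263014)*406474 = -262971*406474 = -106890874254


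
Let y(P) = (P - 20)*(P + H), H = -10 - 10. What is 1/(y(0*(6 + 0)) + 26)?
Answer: 1/426 ≈ 0.0023474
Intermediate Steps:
H = -20
y(P) = (-20 + P)² (y(P) = (P - 20)*(P - 20) = (-20 + P)*(-20 + P) = (-20 + P)²)
1/(y(0*(6 + 0)) + 26) = 1/((400 + (0*(6 + 0))² - 0*(6 + 0)) + 26) = 1/((400 + (0*6)² - 0*6) + 26) = 1/((400 + 0² - 40*0) + 26) = 1/((400 + 0 + 0) + 26) = 1/(400 + 26) = 1/426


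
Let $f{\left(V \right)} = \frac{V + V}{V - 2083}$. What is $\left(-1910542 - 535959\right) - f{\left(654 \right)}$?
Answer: $- \frac{3496048621}{1429} \approx -2.4465 \cdot 10^{6}$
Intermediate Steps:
$f{\left(V \right)} = \frac{2 V}{-2083 + V}$
$\left(-1910542 - 535959\right) - f{\left(654 \right)} = \left(-1910542 - 535959\right) - 2 \cdot 654 \frac{1}{-2083 + 654} = \left(-1910542 - 535959\right) - 2 \cdot 654 \frac{1}{-1429} = -2446501 - 2 \cdot 654 \left(- \frac{1}{1429}\right) = -2446501 - - \frac{1308}{1429} = -2446501 + \frac{1308}{1429} = - \frac{3496048621}{1429}$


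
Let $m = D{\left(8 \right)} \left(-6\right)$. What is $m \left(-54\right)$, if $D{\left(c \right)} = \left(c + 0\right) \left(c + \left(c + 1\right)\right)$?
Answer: $44064$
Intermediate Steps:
$D{\left(c \right)} = c \left(1 + 2 c\right)$ ($D{\left(c \right)} = c \left(c + \left(1 + c\right)\right) = c \left(1 + 2 c\right)$)
$m = -816$ ($m = 8 \left(1 + 2 \cdot 8\right) \left(-6\right) = 8 \left(1 + 16\right) \left(-6\right) = 8 \cdot 17 \left(-6\right) = 136 \left(-6\right) = -816$)
$m \left(-54\right) = \left(-816\right) \left(-54\right) = 44064$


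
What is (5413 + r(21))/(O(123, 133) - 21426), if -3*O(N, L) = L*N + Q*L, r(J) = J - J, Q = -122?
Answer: -16239/64411 ≈ -0.25212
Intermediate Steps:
r(J) = 0
O(N, L) = 122*L/3 - L*N/3 (O(N, L) = -(L*N - 122*L)/3 = -(-122*L + L*N)/3 = 122*L/3 - L*N/3)
(5413 + r(21))/(O(123, 133) - 21426) = (5413 + 0)/((⅓)*133*(122 - 1*123) - 21426) = 5413/((⅓)*133*(122 - 123) - 21426) = 5413/((⅓)*133*(-1) - 21426) = 5413/(-133/3 - 21426) = 5413/(-64411/3) = 5413*(-3/64411) = -16239/64411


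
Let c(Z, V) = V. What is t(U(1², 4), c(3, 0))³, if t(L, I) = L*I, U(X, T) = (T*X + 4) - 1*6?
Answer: 0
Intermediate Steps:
U(X, T) = -2 + T*X (U(X, T) = (4 + T*X) - 6 = -2 + T*X)
t(L, I) = I*L
t(U(1², 4), c(3, 0))³ = (0*(-2 + 4*1²))³ = (0*(-2 + 4*1))³ = (0*(-2 + 4))³ = (0*2)³ = 0³ = 0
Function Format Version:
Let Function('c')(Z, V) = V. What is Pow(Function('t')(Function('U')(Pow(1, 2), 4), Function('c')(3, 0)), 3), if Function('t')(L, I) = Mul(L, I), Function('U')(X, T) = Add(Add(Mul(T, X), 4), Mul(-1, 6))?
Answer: 0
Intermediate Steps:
Function('U')(X, T) = Add(-2, Mul(T, X)) (Function('U')(X, T) = Add(Add(4, Mul(T, X)), -6) = Add(-2, Mul(T, X)))
Function('t')(L, I) = Mul(I, L)
Pow(Function('t')(Function('U')(Pow(1, 2), 4), Function('c')(3, 0)), 3) = Pow(Mul(0, Add(-2, Mul(4, Pow(1, 2)))), 3) = Pow(Mul(0, Add(-2, Mul(4, 1))), 3) = Pow(Mul(0, Add(-2, 4)), 3) = Pow(Mul(0, 2), 3) = Pow(0, 3) = 0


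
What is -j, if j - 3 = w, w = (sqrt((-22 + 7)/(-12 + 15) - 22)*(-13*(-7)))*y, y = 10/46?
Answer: -3 - 1365*I*sqrt(3)/23 ≈ -3.0 - 102.79*I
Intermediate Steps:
y = 5/23 (y = 10*(1/46) = 5/23 ≈ 0.21739)
w = 1365*I*sqrt(3)/23 (w = (sqrt((-22 + 7)/(-12 + 15) - 22)*(-13*(-7)))*(5/23) = (sqrt(-15/3 - 22)*91)*(5/23) = (sqrt(-15*1/3 - 22)*91)*(5/23) = (sqrt(-5 - 22)*91)*(5/23) = (sqrt(-27)*91)*(5/23) = ((3*I*sqrt(3))*91)*(5/23) = (273*I*sqrt(3))*(5/23) = 1365*I*sqrt(3)/23 ≈ 102.79*I)
j = 3 + 1365*I*sqrt(3)/23 ≈ 3.0 + 102.79*I
-j = -(3 + 1365*I*sqrt(3)/23) = -3 - 1365*I*sqrt(3)/23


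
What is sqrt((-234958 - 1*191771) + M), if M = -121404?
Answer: I*sqrt(548133) ≈ 740.36*I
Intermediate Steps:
sqrt((-234958 - 1*191771) + M) = sqrt((-234958 - 1*191771) - 121404) = sqrt((-234958 - 191771) - 121404) = sqrt(-426729 - 121404) = sqrt(-548133) = I*sqrt(548133)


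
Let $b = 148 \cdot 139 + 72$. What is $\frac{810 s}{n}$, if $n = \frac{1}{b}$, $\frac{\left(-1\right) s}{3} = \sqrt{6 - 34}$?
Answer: $- 100329840 i \sqrt{7} \approx - 2.6545 \cdot 10^{8} i$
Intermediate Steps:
$s = - 6 i \sqrt{7}$ ($s = - 3 \sqrt{6 - 34} = - 3 \sqrt{-28} = - 3 \cdot 2 i \sqrt{7} = - 6 i \sqrt{7} \approx - 15.875 i$)
$b = 20644$ ($b = 20572 + 72 = 20644$)
$n = \frac{1}{20644} \approx 4.844 \cdot 10^{-5}$
$\frac{810 s}{n} = 810 \left(- 6 i \sqrt{7}\right) \frac{1}{\frac{1}{20644}} = - 4860 i \sqrt{7} \cdot 20644 = - 100329840 i \sqrt{7}$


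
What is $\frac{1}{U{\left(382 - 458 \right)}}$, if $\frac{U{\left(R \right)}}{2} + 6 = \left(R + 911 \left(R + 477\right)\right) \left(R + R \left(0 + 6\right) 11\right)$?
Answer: $- \frac{1}{3719553252} \approx -2.6885 \cdot 10^{-10}$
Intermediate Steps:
$U{\left(R \right)} = -12 + 134 R \left(434547 + 912 R\right)$ ($U{\left(R \right)} = -12 + 2 \left(R + 911 \left(R + 477\right)\right) \left(R + R \left(0 + 6\right) 11\right) = -12 + 2 \left(R + 911 \left(477 + R\right)\right) \left(R + R 6 \cdot 11\right) = -12 + 2 \left(R + \left(434547 + 911 R\right)\right) \left(R + 6 R 11\right) = -12 + 2 \left(434547 + 912 R\right) \left(R + 66 R\right) = -12 + 2 \left(434547 + 912 R\right) 67 R = -12 + 2 \cdot 67 R \left(434547 + 912 R\right) = -12 + 134 R \left(434547 + 912 R\right)$)
$\frac{1}{U{\left(382 - 458 \right)}} = \frac{1}{-12 + 122208 \left(382 - 458\right)^{2} + 58229298 \left(382 - 458\right)} = \frac{1}{-12 + 122208 \left(-76\right)^{2} + 58229298 \left(-76\right)} = \frac{1}{-12 + 122208 \cdot 5776 - 4425426648} = \frac{1}{-12 + 705873408 - 4425426648} = \frac{1}{-3719553252} = - \frac{1}{3719553252}$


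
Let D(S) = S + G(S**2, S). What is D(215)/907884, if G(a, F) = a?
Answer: 1290/25219 ≈ 0.051152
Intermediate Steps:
D(S) = S + S**2
D(215)/907884 = (215*(1 + 215))/907884 = (215*216)*(1/907884) = 46440*(1/907884) = 1290/25219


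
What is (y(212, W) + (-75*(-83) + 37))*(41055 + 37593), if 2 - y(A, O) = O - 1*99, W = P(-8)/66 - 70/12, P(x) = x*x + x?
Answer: 5509121996/11 ≈ 5.0083e+8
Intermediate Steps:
P(x) = x + x² (P(x) = x² + x = x + x²)
W = -329/66 (W = -8*(1 - 8)/66 - 70/12 = -8*(-7)*(1/66) - 70*1/12 = 56*(1/66) - 35/6 = 28/33 - 35/6 = -329/66 ≈ -4.9848)
y(A, O) = 101 - O (y(A, O) = 2 - (O - 1*99) = 2 - (O - 99) = 2 - (-99 + O) = 2 + (99 - O) = 101 - O)
(y(212, W) + (-75*(-83) + 37))*(41055 + 37593) = ((101 - 1*(-329/66)) + (-75*(-83) + 37))*(41055 + 37593) = ((101 + 329/66) + (6225 + 37))*78648 = (6995/66 + 6262)*78648 = (420287/66)*78648 = 5509121996/11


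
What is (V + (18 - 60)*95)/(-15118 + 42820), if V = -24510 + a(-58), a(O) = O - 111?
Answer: -28669/27702 ≈ -1.0349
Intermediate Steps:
a(O) = -111 + O
V = -24679 (V = -24510 + (-111 - 58) = -24510 - 169 = -24679)
(V + (18 - 60)*95)/(-15118 + 42820) = (-24679 + (18 - 60)*95)/(-15118 + 42820) = (-24679 - 42*95)/27702 = (-24679 - 3990)*(1/27702) = -28669*1/27702 = -28669/27702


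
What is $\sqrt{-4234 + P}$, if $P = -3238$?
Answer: $4 i \sqrt{467} \approx 86.441 i$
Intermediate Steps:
$\sqrt{-4234 + P} = \sqrt{-4234 - 3238} = \sqrt{-7472} = 4 i \sqrt{467}$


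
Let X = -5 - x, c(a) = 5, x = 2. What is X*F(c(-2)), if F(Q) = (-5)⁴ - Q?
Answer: -4340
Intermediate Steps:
F(Q) = 625 - Q
X = -7 (X = -5 - 1*2 = -5 - 2 = -7)
X*F(c(-2)) = -7*(625 - 1*5) = -7*(625 - 5) = -7*620 = -4340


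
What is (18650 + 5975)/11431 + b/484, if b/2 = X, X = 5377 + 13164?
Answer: 217901421/2766302 ≈ 78.770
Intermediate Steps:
X = 18541
b = 37082 (b = 2*18541 = 37082)
(18650 + 5975)/11431 + b/484 = (18650 + 5975)/11431 + 37082/484 = 24625*(1/11431) + 37082*(1/484) = 24625/11431 + 18541/242 = 217901421/2766302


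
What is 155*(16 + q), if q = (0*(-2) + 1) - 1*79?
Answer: -9610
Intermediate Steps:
q = -78 (q = (0 + 1) - 79 = 1 - 79 = -78)
155*(16 + q) = 155*(16 - 78) = 155*(-62) = -9610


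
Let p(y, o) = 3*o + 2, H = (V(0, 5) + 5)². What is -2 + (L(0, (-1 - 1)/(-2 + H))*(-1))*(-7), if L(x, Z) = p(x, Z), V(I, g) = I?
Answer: 234/23 ≈ 10.174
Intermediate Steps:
H = 25 (H = (0 + 5)² = 5² = 25)
p(y, o) = 2 + 3*o
L(x, Z) = 2 + 3*Z
-2 + (L(0, (-1 - 1)/(-2 + H))*(-1))*(-7) = -2 + ((2 + 3*((-1 - 1)/(-2 + 25)))*(-1))*(-7) = -2 + ((2 + 3*(-2/23))*(-1))*(-7) = -2 + ((2 - 6/23)*(-1))*(-7) = -2 + ((40/23)*(-1))*(-7) = -2 - 40/23*(-7) = -2 + 280/23 = 234/23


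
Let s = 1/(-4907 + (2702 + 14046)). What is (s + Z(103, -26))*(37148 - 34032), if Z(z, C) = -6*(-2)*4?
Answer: 1771037804/11841 ≈ 1.4957e+5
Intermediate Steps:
Z(z, C) = 48 (Z(z, C) = 12*4 = 48)
s = 1/11841 (s = 1/(-4907 + 16748) = 1/11841 ≈ 8.4452e-5)
(s + Z(103, -26))*(37148 - 34032) = (1/11841 + 48)*(37148 - 34032) = (568369/11841)*3116 = 1771037804/11841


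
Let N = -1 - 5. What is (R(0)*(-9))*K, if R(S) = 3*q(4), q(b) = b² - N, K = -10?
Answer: 5940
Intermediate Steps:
N = -6
q(b) = 6 + b² (q(b) = b² - 1*(-6) = b² + 6 = 6 + b²)
R(S) = 66 (R(S) = 3*(6 + 4²) = 3*(6 + 16) = 3*22 = 66)
(R(0)*(-9))*K = (66*(-9))*(-10) = -594*(-10) = 5940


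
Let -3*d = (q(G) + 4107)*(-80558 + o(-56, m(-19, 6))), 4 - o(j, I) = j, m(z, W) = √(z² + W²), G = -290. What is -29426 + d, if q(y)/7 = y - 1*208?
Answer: 16633660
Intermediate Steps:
m(z, W) = √(W² + z²)
o(j, I) = 4 - j
q(y) = -1456 + 7*y (q(y) = 7*(y - 1*208) = 7*(y - 208) = 7*(-208 + y) = -1456 + 7*y)
d = 16663086 (d = -((-1456 + 7*(-290)) + 4107)*(-80558 + (4 - 1*(-56)))/3 = -((-1456 - 2030) + 4107)*(-80558 + (4 + 56))/3 = -(-3486 + 4107)*(-80558 + 60)/3 = -207*(-80498) = -⅓*(-49989258) = 16663086)
-29426 + d = -29426 + 16663086 = 16633660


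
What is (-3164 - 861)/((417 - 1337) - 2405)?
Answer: 23/19 ≈ 1.2105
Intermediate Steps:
(-3164 - 861)/((417 - 1337) - 2405) = -4025/(-920 - 2405) = -4025/(-3325) = -4025*(-1/3325) = 23/19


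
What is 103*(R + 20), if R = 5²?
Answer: 4635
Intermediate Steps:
R = 25
103*(R + 20) = 103*(25 + 20) = 103*45 = 4635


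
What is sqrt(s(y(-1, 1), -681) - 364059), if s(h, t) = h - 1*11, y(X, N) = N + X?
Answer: 7*I*sqrt(7430) ≈ 603.38*I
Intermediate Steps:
s(h, t) = -11 + h (s(h, t) = h - 11 = -11 + h)
sqrt(s(y(-1, 1), -681) - 364059) = sqrt((-11 + (1 - 1)) - 364059) = sqrt((-11 + 0) - 364059) = sqrt(-11 - 364059) = sqrt(-364070) = 7*I*sqrt(7430)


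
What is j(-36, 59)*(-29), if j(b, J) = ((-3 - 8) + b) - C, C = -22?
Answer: 725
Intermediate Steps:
j(b, J) = 11 + b (j(b, J) = ((-3 - 8) + b) - 1*(-22) = (-11 + b) + 22 = 11 + b)
j(-36, 59)*(-29) = (11 - 36)*(-29) = -25*(-29) = 725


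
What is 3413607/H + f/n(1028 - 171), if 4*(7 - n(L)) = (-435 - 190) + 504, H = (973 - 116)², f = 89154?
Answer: 262424892027/109432901 ≈ 2398.0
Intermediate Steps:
H = 734449 (H = 857² = 734449)
n(L) = 149/4 (n(L) = 7 - ((-435 - 190) + 504)/4 = 7 - (-625 + 504)/4 = 7 - ¼*(-121) = 7 + 121/4 = 149/4)
3413607/H + f/n(1028 - 171) = 3413607/734449 + 89154/(149/4) = 3413607*(1/734449) + 89154*(4/149) = 3413607/734449 + 356616/149 = 262424892027/109432901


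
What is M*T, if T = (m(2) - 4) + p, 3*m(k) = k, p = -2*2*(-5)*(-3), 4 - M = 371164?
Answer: 23506800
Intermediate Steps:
M = -371160 (M = 4 - 1*371164 = 4 - 371164 = -371160)
p = -60 (p = -(-20)*(-3) = -2*30 = -60)
m(k) = k/3
T = -190/3 (T = ((1/3)*2 - 4) - 60 = (2/3 - 4) - 60 = -10/3 - 60 = -190/3 ≈ -63.333)
M*T = -371160*(-190/3) = 23506800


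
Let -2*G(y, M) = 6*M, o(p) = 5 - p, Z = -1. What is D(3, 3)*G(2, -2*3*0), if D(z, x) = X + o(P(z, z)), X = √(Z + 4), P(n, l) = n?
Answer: 0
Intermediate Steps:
X = √3 (X = √(-1 + 4) = √3 ≈ 1.7320)
D(z, x) = 5 + √3 - z (D(z, x) = √3 + (5 - z) = 5 + √3 - z)
G(y, M) = -3*M
D(3, 3)*G(2, -2*3*0) = (5 + √3 - 1*3)*(-3*(-2*3)*0) = (5 + √3 - 3)*(-(-18)*0) = (2 + √3)*(-3*0) = (2 + √3)*0 = 0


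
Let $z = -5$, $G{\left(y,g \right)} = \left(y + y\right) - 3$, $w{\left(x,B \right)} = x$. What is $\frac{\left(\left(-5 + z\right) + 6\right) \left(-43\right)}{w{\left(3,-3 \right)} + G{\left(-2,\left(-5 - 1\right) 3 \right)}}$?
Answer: $-43$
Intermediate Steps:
$G{\left(y,g \right)} = -3 + 2 y$ ($G{\left(y,g \right)} = 2 y - 3 = -3 + 2 y$)
$\frac{\left(\left(-5 + z\right) + 6\right) \left(-43\right)}{w{\left(3,-3 \right)} + G{\left(-2,\left(-5 - 1\right) 3 \right)}} = \frac{\left(\left(-5 - 5\right) + 6\right) \left(-43\right)}{3 + \left(-3 + 2 \left(-2\right)\right)} = \frac{\left(-10 + 6\right) \left(-43\right)}{3 - 7} = \frac{\left(-4\right) \left(-43\right)}{3 - 7} = \frac{172}{-4} = 172 \left(- \frac{1}{4}\right) = -43$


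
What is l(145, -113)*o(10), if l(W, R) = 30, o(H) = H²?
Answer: 3000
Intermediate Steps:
l(145, -113)*o(10) = 30*10² = 30*100 = 3000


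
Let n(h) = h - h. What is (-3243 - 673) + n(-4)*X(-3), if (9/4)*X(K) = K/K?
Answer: -3916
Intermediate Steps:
n(h) = 0
X(K) = 4/9 (X(K) = 4*(K/K)/9 = (4/9)*1 = 4/9)
(-3243 - 673) + n(-4)*X(-3) = (-3243 - 673) + 0*(4/9) = -3916 + 0 = -3916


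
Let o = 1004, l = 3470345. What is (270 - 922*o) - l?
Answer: -4395763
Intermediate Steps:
(270 - 922*o) - l = (270 - 922*1004) - 1*3470345 = (270 - 925688) - 3470345 = -925418 - 3470345 = -4395763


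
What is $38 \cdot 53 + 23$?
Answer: $2037$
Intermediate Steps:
$38 \cdot 53 + 23 = 2014 + 23 = 2037$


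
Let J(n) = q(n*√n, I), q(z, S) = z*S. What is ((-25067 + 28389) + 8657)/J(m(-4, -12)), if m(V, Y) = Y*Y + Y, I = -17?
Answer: -11*√33/136 ≈ -0.46463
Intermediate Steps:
m(V, Y) = Y + Y² (m(V, Y) = Y² + Y = Y + Y²)
q(z, S) = S*z
J(n) = -17*n^(3/2) (J(n) = -17*n*√n = -17*n^(3/2))
((-25067 + 28389) + 8657)/J(m(-4, -12)) = ((-25067 + 28389) + 8657)/((-17*264*√33)) = (3322 + 8657)/((-17*264*√33)) = 11979/((-4488*√33)) = 11979*(-√33/148104) = -11*√33/136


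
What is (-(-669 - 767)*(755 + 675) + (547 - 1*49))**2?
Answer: 4218825624484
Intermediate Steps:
(-(-669 - 767)*(755 + 675) + (547 - 1*49))**2 = (-(-1436)*1430 + (547 - 49))**2 = (-1*(-2053480) + 498)**2 = (2053480 + 498)**2 = 2053978**2 = 4218825624484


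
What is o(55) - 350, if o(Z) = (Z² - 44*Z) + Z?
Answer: 310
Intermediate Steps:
o(Z) = Z² - 43*Z
o(55) - 350 = 55*(-43 + 55) - 350 = 55*12 - 350 = 660 - 350 = 310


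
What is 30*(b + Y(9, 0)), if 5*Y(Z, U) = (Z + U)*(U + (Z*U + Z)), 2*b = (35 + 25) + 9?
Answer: 1521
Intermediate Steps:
b = 69/2 (b = ((35 + 25) + 9)/2 = (60 + 9)/2 = (½)*69 = 69/2 ≈ 34.500)
Y(Z, U) = (U + Z)*(U + Z + U*Z)/5 (Y(Z, U) = ((Z + U)*(U + (Z*U + Z)))/5 = ((U + Z)*(U + (U*Z + Z)))/5 = ((U + Z)*(U + (Z + U*Z)))/5 = ((U + Z)*(U + Z + U*Z))/5 = (U + Z)*(U + Z + U*Z)/5)
30*(b + Y(9, 0)) = 30*(69/2 + ((⅕)*0² + (⅕)*9² + (⅕)*0*9² + (⅕)*9*0² + (⅖)*0*9)) = 30*(69/2 + ((⅕)*0 + (⅕)*81 + (⅕)*0*81 + (⅕)*9*0 + 0)) = 30*(69/2 + (0 + 81/5 + 0 + 0 + 0)) = 30*(69/2 + 81/5) = 30*(507/10) = 1521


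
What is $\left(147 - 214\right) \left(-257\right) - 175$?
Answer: $17044$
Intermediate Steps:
$\left(147 - 214\right) \left(-257\right) - 175 = \left(-67\right) \left(-257\right) - 175 = 17219 - 175 = 17044$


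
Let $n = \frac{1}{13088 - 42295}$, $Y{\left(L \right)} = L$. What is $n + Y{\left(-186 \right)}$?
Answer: $- \frac{5432503}{29207} \approx -186.0$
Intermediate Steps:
$n = - \frac{1}{29207}$ ($n = \frac{1}{-29207} = - \frac{1}{29207} \approx -3.4238 \cdot 10^{-5}$)
$n + Y{\left(-186 \right)} = - \frac{1}{29207} - 186 = - \frac{5432503}{29207}$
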